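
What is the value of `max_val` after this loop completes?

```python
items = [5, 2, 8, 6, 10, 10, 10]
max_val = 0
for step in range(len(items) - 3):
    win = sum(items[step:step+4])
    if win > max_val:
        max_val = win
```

Max sum of 4-element window in [5, 2, 8, 6, 10, 10, 10]
`max_val` takes the values: 0 → 21 → 26 → 34 → 36

Answer: 36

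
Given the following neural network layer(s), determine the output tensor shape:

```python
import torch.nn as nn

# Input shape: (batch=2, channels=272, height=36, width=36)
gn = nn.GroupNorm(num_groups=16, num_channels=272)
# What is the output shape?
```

Input: (2, 272, 36, 36) -> Output: (2, 272, 36, 36)

Answer: (2, 272, 36, 36)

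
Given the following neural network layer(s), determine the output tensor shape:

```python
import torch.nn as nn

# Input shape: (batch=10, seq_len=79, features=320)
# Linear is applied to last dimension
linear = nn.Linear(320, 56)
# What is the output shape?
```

Input: (10, 79, 320) -> Output: (10, 79, 56)

Answer: (10, 79, 56)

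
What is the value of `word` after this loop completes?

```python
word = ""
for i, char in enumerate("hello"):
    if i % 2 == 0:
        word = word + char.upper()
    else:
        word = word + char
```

Uppercase even positions in 'hello'
`word` takes the values: "" → "H" → "He" → "HeL" → "HeLl" → "HeLlO"

Answer: "HeLlO"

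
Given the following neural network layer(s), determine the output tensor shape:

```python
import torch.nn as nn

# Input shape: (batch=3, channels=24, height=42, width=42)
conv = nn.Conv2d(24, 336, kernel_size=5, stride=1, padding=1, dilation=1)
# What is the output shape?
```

Input: (3, 24, 42, 42) -> Output: (3, 336, 40, 40)

Answer: (3, 336, 40, 40)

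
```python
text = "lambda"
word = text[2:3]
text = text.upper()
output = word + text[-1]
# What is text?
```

Trace:
`text = "lambda"` → text = 'lambda'
`word = text[2:3]` → word = 'm'
`text = text.upper()` → text = 'LAMBDA'
`output = word + text[-1]` → output = 'mA'
So text = 'LAMBDA'

Answer: 'LAMBDA'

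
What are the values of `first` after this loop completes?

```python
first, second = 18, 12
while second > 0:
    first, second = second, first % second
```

GCD of 18 and 12
`first` takes the values: 18 → 12 → 6

Answer: 6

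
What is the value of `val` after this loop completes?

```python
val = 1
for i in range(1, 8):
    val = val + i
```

Start at 1, add 1 through 7
`val` takes the values: 1 → 2 → 4 → 7 → 11 → 16 → 22 → 29

Answer: 29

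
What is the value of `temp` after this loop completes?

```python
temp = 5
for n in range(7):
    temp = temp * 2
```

Multiply by 2, 7 times: 5 * 2^7 = 640
`temp` takes the values: 5 → 10 → 20 → 40 → 80 → 160 → 320 → 640

Answer: 640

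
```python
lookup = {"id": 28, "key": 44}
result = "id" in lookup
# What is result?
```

Trace:
`lookup = {"id": 28, "key": 44}` → lookup = {'id': 28, 'key': 44}
`result = "id" in lookup` → result = True
So result = True

Answer: True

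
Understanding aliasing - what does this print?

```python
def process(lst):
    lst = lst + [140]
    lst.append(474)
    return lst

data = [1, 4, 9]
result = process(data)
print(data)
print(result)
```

Key concept: rebinding parameter vs mutation.
Step by step:
`data = [1, 4, 9]` → data = [1, 4, 9]
`result = process(data)` → result = [1, 4, 9, 140, 474]
`print(data)` → prints [1, 4, 9]
`print(result)` → prints [1, 4, 9, 140, 474]

Answer:
[1, 4, 9]
[1, 4, 9, 140, 474]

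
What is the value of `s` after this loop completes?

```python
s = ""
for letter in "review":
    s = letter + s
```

Reverse 'review'
`s` takes the values: "" → "r" → "er" → "ver" → "iver" → "eiver" → "weiver"

Answer: "weiver"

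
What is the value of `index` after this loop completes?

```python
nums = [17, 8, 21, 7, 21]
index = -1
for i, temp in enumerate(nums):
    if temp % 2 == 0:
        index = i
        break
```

First even number index in [17, 8, 21, 7, 21]
`index` takes the values: -1 → 1

Answer: 1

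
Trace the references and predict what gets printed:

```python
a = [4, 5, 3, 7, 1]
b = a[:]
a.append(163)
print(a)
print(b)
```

Key concept: slice [:] creates copy.
Step by step:
`a = [4, 5, 3, 7, 1]` → a = [4, 5, 3, 7, 1]
`b = a[:]` → b = [4, 5, 3, 7, 1]
`a.append(163)` → a = [4, 5, 3, 7, 1, 163]
`print(a)` → prints [4, 5, 3, 7, 1, 163]
`print(b)` → prints [4, 5, 3, 7, 1]

Answer:
[4, 5, 3, 7, 1, 163]
[4, 5, 3, 7, 1]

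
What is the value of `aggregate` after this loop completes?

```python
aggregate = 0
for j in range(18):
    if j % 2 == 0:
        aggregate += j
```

Sum of even numbers 0 to 17
`aggregate` takes the values: 0 → 2 → 6 → 12 → 20 → 30 → 42 → 56 → 72

Answer: 72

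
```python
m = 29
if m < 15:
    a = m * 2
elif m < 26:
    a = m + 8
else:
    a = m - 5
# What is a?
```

Trace:
`m = 29` → m = 29
`if m < 15: ...` → m < 15 is False, m < 26 is False, take else branch → a = 24
So a = 24

Answer: 24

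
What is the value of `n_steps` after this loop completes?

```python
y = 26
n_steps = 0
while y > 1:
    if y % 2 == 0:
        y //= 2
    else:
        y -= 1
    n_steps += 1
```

Steps to reduce 26 to 1
`n_steps` takes the values: 0 → 1 → 2 → 3 → 4 → 5 → 6

Answer: 6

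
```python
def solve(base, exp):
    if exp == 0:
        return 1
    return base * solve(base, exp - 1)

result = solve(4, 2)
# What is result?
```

solve(4, 2) = 4 * 4 = 16

Answer: 16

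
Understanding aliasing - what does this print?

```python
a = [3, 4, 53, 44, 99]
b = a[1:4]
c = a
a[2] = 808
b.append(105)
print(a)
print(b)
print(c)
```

Key concept: slice vs alias.
Step by step:
`a = [3, 4, 53, 44, 99]` → a = [3, 4, 53, 44, 99]
`b = a[1:4]` → b = [4, 53, 44]
`c = a` → c = [3, 4, 53, 44, 99] (same object as a)
`a[2] = 808` → a = [3, 4, 808, 44, 99] (same object as c); c = [3, 4, 808, 44, 99] (same object as a)
`b.append(105)` → b = [4, 53, 44, 105]
`print(a)` → prints [3, 4, 808, 44, 99]
`print(b)` → prints [4, 53, 44, 105]
`print(c)` → prints [3, 4, 808, 44, 99]

Answer:
[3, 4, 808, 44, 99]
[4, 53, 44, 105]
[3, 4, 808, 44, 99]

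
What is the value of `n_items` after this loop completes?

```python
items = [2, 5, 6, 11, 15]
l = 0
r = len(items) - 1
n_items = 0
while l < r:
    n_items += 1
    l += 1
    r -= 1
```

Iterations until pointers meet (list length 5)
`n_items` takes the values: 0 → 1 → 2

Answer: 2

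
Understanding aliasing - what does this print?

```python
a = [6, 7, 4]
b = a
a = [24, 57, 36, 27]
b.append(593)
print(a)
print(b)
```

Key concept: rebinding vs mutation: a is rebound to a new list, b still points at the original.
Step by step:
`a = [6, 7, 4]` → a = [6, 7, 4]
`b = a` → b = [6, 7, 4] (same object as a)
`a = [24, 57, 36, 27]` → a = [24, 57, 36, 27]
`b.append(593)` → b = [6, 7, 4, 593]
`print(a)` → prints [24, 57, 36, 27]
`print(b)` → prints [6, 7, 4, 593]

Answer:
[24, 57, 36, 27]
[6, 7, 4, 593]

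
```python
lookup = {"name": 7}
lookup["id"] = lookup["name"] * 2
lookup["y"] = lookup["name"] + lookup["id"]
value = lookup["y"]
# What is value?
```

Trace:
`lookup = {"name": 7}` → lookup = {'name': 7}
`lookup["id"] = lookup["name"] * 2` → lookup = {'name': 7, 'id': 14}
`lookup["y"] = lookup["name"] + lookup["id"]` → lookup = {'name': 7, 'id': 14, 'y': 21}
`value = lookup["y"]` → value = 21
So value = 21

Answer: 21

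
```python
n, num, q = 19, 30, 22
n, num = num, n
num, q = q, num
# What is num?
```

Trace:
`n, num, q = 19, 30, 22` → n = 19; num = 30; q = 22
`n, num = num, n` → n = 30; num = 19
`num, q = q, num` → num = 22; q = 19
So num = 22

Answer: 22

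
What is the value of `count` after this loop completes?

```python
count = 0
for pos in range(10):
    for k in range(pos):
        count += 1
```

Triangle number: 0+1+2+...+9
`count` takes the values: 0 → 1 → 2 → 3 → 4 → 5 → 6 → 7 → 8 → 9 → 10 → 11 → 12 → 13 → 14 → 15 → 16 → 17 → 18 → 19 → 20 → 21 → 22 → 23 → 24 → 25 → 26 → 27 → 28 → 29 → … → 41 → 42 → 43 → 44 → 45

Answer: 45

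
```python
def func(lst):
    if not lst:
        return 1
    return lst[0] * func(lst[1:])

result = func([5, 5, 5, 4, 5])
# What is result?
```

Product over [5, 5, 5, 4, 5] = 5 * 5 * 5 * 4 * 5 = 2500

Answer: 2500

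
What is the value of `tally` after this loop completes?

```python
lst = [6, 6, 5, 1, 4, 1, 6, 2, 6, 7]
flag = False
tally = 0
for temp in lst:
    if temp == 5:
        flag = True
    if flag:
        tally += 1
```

Count elements after first 5 in [6, 6, 5, 1, 4, 1, 6, 2, 6, 7]
`tally` takes the values: 0 → 1 → 2 → 3 → 4 → 5 → 6 → 7 → 8

Answer: 8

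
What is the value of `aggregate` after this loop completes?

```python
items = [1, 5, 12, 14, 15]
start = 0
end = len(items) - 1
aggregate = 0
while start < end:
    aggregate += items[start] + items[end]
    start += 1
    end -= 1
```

Sum of pairs from ends
`aggregate` takes the values: 0 → 16 → 35

Answer: 35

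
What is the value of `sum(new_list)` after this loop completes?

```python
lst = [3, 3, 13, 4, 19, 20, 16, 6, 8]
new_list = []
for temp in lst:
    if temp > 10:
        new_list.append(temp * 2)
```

Sum of doubled values > 10
`new_list` takes the values: [] → [26] → [26, 38] → [26, 38, 40] → [26, 38, 40, 32]
So `sum(new_list)` = 136

Answer: 136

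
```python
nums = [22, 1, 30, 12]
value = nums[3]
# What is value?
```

Trace:
`nums = [22, 1, 30, 12]` → nums = [22, 1, 30, 12]
`value = nums[3]` → value = 12
So value = 12

Answer: 12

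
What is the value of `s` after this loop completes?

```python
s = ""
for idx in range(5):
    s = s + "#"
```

Repeat '#' 5 times
`s` takes the values: "" → "#" → "##" → "###" → "####" → "#####"

Answer: "#####"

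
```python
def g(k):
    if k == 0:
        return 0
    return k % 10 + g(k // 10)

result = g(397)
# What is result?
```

Sum of digits of 397: 7 + 9 + 3 = 19

Answer: 19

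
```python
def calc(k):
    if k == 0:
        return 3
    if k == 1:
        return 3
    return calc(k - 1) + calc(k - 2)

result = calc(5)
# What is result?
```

Build up from base cases: calc(0)=3, calc(1)=3, calc(2)=6, calc(3)=9, calc(4)=15, calc(5)=24

Answer: 24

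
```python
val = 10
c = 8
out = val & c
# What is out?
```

Trace:
`val = 10` → val = 10
`c = 8` → c = 8
`out = val & c` → out = 8
So out = 8

Answer: 8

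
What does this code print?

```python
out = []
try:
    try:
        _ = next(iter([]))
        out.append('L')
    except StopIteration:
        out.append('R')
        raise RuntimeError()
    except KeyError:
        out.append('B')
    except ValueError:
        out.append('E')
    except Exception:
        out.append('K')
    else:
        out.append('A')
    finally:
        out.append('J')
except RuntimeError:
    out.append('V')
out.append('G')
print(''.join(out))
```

Execution trace: 'R' (inner except StopIteration) → 'J' (inner finally) → 'V' (outer except RuntimeError) → 'G' (after the try/except). Output: RJVG

Answer: RJVG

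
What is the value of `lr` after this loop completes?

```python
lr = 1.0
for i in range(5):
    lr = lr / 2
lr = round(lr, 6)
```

Halving LR 5 times: 1 / 2^5
`lr` takes the values: 1.0 → 0.5 → 0.25 → 0.125 → 0.0625 → 0.03125

Answer: 0.03125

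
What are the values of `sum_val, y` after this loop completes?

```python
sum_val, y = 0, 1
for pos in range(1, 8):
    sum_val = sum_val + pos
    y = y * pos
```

Sum and factorial of 1 to 7
`sum_val, y` takes the values: (0, 1) → (1, 1) → (3, 1) → (3, 2) → (6, 2) → (6, 6) → (10, 6) → (10, 24) → (15, 24) → (15, 120) → (21, 120) → (21, 720) → (28, 720) → (28, 5040)

Answer: 28, 5040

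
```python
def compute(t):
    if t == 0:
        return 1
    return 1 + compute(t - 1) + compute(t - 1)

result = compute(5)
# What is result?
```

compute(t) = 1 + 2·compute(t-1), compute(0)=1. Closed form: (1+1)·2^5 - 1 = 63.

Answer: 63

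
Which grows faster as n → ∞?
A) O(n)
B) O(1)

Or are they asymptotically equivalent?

O(n) vs O(1): Higher order terms dominate.

Answer: A) O(n) grows faster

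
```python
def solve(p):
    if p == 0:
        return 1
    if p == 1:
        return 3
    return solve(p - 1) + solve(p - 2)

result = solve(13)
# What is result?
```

Build up from base cases: solve(0)=1, solve(1)=3, solve(2)=4, solve(3)=7, solve(4)=11, solve(5)=18, solve(6)=29, ..., solve(13)=843

Answer: 843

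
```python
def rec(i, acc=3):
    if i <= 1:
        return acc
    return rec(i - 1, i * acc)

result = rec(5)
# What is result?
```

Accumulator trace (n, acc): (5, 3) -> (4, 15) -> (3, 60) -> (2, 180) -> (1, 360) -> return 360

Answer: 360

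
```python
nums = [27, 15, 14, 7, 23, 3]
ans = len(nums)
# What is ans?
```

Trace:
`nums = [27, 15, 14, 7, 23, 3]` → nums = [27, 15, 14, 7, 23, 3]
`ans = len(nums)` → ans = 6
So ans = 6

Answer: 6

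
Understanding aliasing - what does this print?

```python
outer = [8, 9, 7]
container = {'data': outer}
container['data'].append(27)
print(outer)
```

Key concept: dict holds reference to list.
Step by step:
`outer = [8, 9, 7]` → outer = [8, 9, 7]
`container = {'data': outer}` → container = {'data': [8, 9, 7]}
`container['data'].append(27)` → outer = [8, 9, 7, 27]; container = {'data': [8, 9, 7, 27]}
`print(outer)` → prints [8, 9, 7, 27]

Answer: [8, 9, 7, 27]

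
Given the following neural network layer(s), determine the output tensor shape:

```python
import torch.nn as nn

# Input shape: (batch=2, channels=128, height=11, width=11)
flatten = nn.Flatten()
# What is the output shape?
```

Input: (2, 128, 11, 11) -> Output: (2, 15488)

Answer: (2, 15488)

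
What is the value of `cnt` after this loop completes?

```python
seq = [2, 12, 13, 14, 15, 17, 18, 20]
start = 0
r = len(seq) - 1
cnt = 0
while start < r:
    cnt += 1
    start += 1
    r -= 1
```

Iterations until pointers meet (list length 8)
`cnt` takes the values: 0 → 1 → 2 → 3 → 4

Answer: 4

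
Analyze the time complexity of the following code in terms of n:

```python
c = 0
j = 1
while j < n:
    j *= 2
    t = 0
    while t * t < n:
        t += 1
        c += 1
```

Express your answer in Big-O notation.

Each loop level contributes: log n × √n. Multiplying the contributions gives O(√n log n).

Answer: O(√n log n)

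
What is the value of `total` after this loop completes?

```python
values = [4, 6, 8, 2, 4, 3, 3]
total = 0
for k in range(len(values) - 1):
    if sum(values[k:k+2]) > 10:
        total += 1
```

Count windows with sum > 10
`total` takes the values: 0 → 1

Answer: 1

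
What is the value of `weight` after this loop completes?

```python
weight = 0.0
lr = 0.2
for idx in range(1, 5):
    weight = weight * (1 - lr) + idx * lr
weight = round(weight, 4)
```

Moving average with lr=0.2
`weight` takes the values: 0.0 → 0.2 → 0.56 → 1.048 → 1.6384

Answer: 1.6384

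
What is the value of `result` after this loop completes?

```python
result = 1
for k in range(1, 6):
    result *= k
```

5! = 120
`result` takes the values: 1 → 2 → 6 → 24 → 120

Answer: 120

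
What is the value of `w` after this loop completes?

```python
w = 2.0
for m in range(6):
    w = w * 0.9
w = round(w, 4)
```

Exponential decay: 2.0 * 0.9^6
`w` takes the values: 2.0 → 1.8 → 1.62 → 1.458 → 1.3122 → 1.18098 → 1.062882 → 1.0629

Answer: 1.0629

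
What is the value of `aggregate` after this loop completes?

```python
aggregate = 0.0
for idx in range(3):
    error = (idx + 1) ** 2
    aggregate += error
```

Sum of squared losses 1² + 2² + ... + 3²
`aggregate` takes the values: 0.0 → 1.0 → 5.0 → 14.0

Answer: 14.0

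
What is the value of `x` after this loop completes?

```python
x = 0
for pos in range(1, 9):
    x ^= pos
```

XOR of 1 to 8
`x` takes the values: 0 → 1 → 3 → 0 → 4 → 1 → 7 → 0 → 8

Answer: 8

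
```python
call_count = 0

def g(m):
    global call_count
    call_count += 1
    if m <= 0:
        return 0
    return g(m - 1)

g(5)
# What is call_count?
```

Linear recursion stepping by 1: 6 calls from m=5 down to ≤0.

Answer: 6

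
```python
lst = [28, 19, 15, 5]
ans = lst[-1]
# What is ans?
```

Trace:
`lst = [28, 19, 15, 5]` → lst = [28, 19, 15, 5]
`ans = lst[-1]` → ans = 5
So ans = 5

Answer: 5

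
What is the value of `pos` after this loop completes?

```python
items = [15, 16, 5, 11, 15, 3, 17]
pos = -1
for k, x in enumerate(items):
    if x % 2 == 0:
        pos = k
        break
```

First even number index in [15, 16, 5, 11, 15, 3, 17]
`pos` takes the values: -1 → 1

Answer: 1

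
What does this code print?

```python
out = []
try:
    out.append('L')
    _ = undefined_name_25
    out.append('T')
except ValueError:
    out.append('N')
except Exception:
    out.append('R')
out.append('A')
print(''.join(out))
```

Execution trace: 'L' (try body) → 'R' (except Exception) → 'A' (after the try/except). Output: LRA

Answer: LRA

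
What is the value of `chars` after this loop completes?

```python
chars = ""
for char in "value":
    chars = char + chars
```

Reverse 'value'
`chars` takes the values: "" → "v" → "av" → "lav" → "ulav" → "eulav"

Answer: "eulav"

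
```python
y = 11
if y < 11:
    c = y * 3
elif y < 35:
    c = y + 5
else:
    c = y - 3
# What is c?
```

Trace:
`y = 11` → y = 11
`if y < 11: ...` → y < 11 is False, y < 35 is True → c = 16
So c = 16

Answer: 16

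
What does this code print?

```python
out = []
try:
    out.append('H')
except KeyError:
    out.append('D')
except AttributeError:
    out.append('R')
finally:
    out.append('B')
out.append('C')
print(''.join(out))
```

Execution trace: 'H' (try body, no exception) → 'B' (finally) → 'C' (after the try/except). Output: HBC

Answer: HBC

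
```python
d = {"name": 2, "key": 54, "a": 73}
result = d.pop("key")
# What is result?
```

Trace:
`d = {"name": 2, "key": 54, "a": 73}` → d = {'name': 2, 'key': 54, 'a': 73}
`result = d.pop("key")` → d = {'name': 2, 'a': 73}; result = 54
So result = 54

Answer: 54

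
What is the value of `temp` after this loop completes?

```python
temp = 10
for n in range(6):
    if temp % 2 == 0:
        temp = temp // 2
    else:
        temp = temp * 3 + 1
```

Collatz-style transformation from 10
`temp` takes the values: 10 → 5 → 16 → 8 → 4 → 2 → 1

Answer: 1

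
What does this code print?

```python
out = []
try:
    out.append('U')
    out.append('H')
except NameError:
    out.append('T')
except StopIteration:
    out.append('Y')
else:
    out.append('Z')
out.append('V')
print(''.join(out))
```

Execution trace: 'U' (try body) → 'H' (try body, no exception) → 'Z' (else) → 'V' (after the try/except). Output: UHZV

Answer: UHZV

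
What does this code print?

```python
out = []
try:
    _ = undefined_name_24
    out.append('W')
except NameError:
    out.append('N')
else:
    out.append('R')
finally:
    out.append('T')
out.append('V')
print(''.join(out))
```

Execution trace: 'N' (except NameError) → 'T' (finally) → 'V' (after the try/except). Output: NTV

Answer: NTV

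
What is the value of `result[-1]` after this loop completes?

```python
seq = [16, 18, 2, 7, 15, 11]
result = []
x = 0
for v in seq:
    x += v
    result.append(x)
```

Cumulative sum ends at 69
`result` takes the values: [] → [16] → [16, 34] → [16, 34, 36] → [16, 34, 36, 43] → [16, 34, 36, 43, 58] → [16, 34, 36, 43, 58, 69]
So `result[-1]` = 69

Answer: 69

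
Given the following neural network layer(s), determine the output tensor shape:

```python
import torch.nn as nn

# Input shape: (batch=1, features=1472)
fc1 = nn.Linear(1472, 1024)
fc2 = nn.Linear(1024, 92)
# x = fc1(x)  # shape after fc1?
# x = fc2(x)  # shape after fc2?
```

Input: (1, 1472) -> after fc1: (1, 1024) -> Output: (1, 92)

Answer: (1, 92)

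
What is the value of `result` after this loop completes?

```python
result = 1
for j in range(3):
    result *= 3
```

3^3 = 27
`result` takes the values: 1 → 3 → 9 → 27

Answer: 27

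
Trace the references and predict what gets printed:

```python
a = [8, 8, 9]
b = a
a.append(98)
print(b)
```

Key concept: basic list aliasing.
Step by step:
`a = [8, 8, 9]` → a = [8, 8, 9]
`b = a` → b = [8, 8, 9] (same object as a)
`a.append(98)` → a = [8, 8, 9, 98] (same object as b); b = [8, 8, 9, 98] (same object as a)
`print(b)` → prints [8, 8, 9, 98]

Answer: [8, 8, 9, 98]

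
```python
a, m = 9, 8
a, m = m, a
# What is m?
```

Trace:
`a, m = 9, 8` → a = 9; m = 8
`a, m = m, a` → a = 8; m = 9
So m = 9

Answer: 9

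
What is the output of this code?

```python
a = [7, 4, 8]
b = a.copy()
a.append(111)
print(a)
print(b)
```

Key concept: list.copy() creates independent copy.
Step by step:
`a = [7, 4, 8]` → a = [7, 4, 8]
`b = a.copy()` → b = [7, 4, 8]
`a.append(111)` → a = [7, 4, 8, 111]
`print(a)` → prints [7, 4, 8, 111]
`print(b)` → prints [7, 4, 8]

Answer:
[7, 4, 8, 111]
[7, 4, 8]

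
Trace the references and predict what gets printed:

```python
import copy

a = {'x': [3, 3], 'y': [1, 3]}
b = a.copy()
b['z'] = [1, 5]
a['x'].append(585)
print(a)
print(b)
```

Key concept: shallow copy of dict with mutable values.
Step by step:
`a = {'x': [3, 3], 'y': [1, 3]}` → a = {'x': [3, 3], 'y': [1, 3]}
`b = a.copy()` → b = {'x': [3, 3], 'y': [1, 3]}
`b['z'] = [1, 5]` → b = {'x': [3, 3], 'y': [1, 3], 'z': [1, 5]}
`a['x'].append(585)` → a = {'x': [3, 3, 585], 'y': [1, 3]}; b = {'x': [3, 3, 585], 'y': [1, 3], 'z': [1, 5]}
`print(a)` → prints {'x': [3, 3, 585], 'y': [1, 3]}
`print(b)` → prints {'x': [3, 3, 585], 'y': [1, 3], 'z': [1, 5]}

Answer:
{'x': [3, 3, 585], 'y': [1, 3]}
{'x': [3, 3, 585], 'y': [1, 3], 'z': [1, 5]}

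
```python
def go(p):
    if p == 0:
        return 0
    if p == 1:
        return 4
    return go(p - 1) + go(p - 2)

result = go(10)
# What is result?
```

Build up from base cases: go(0)=0, go(1)=4, go(2)=4, go(3)=8, go(4)=12, go(5)=20, go(6)=32, ..., go(10)=220

Answer: 220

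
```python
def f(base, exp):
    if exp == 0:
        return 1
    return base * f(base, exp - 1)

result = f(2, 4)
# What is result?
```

f(2, 4) = 2 * 2 * 2 * 2 = 16

Answer: 16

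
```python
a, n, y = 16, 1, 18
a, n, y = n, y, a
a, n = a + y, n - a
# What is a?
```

Trace:
`a, n, y = 16, 1, 18` → a = 16; n = 1; y = 18
`a, n, y = n, y, a` → a = 1; n = 18; y = 16
`a, n = a + y, n - a` → a = 17; n = 17
So a = 17

Answer: 17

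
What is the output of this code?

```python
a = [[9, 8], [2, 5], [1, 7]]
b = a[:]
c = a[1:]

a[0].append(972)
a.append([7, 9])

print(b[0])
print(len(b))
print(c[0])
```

Key concept: slice with nested mutation.
Step by step:
`a = [[9, 8], [2, 5], [1, 7]]` → a = [[9, 8], [2, 5], [1, 7]]
`b = a[:]` → b = [[9, 8], [2, 5], [1, 7]]
`c = a[1:]` → c = [[2, 5], [1, 7]]
`a[0].append(972)` → a = [[9, 8, 972], [2, 5], [1, 7]]; b = [[9, 8, 972], [2, 5], [1, 7]]
`a.append([7, 9])` → a = [[9, 8, 972], [2, 5], [1, 7], [7, 9]]
`print(b[0])` → prints [9, 8, 972]
`print(len(b))` → prints 3
`print(c[0])` → prints [2, 5]

Answer:
[9, 8, 972]
3
[2, 5]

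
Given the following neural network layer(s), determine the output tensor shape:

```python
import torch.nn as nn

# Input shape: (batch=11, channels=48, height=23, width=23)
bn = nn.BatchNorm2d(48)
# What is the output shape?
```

Input: (11, 48, 23, 23) -> Output: (11, 48, 23, 23)

Answer: (11, 48, 23, 23)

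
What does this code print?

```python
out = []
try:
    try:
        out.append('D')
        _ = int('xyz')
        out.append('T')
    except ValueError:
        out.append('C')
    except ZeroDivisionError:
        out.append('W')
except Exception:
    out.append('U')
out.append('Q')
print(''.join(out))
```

Execution trace: 'D' (inner try body) → 'C' (inner except ValueError) → 'Q' (after the try/except). Output: DCQ

Answer: DCQ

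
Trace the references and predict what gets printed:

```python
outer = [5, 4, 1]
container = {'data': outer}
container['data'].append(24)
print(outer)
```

Key concept: dict holds reference to list.
Step by step:
`outer = [5, 4, 1]` → outer = [5, 4, 1]
`container = {'data': outer}` → container = {'data': [5, 4, 1]}
`container['data'].append(24)` → outer = [5, 4, 1, 24]; container = {'data': [5, 4, 1, 24]}
`print(outer)` → prints [5, 4, 1, 24]

Answer: [5, 4, 1, 24]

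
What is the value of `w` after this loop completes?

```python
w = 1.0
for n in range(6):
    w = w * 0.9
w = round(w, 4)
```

Exponential decay: 1.0 * 0.9^6
`w` takes the values: 1.0 → 0.9 → 0.81 → 0.729 → 0.6561 → 0.59049 → 0.531441 → 0.5314

Answer: 0.5314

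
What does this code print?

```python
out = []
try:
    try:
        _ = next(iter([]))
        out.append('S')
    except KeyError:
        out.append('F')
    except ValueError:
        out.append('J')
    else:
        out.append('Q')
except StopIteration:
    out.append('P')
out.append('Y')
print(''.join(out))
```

Execution trace: 'P' (outer except StopIteration) → 'Y' (after the try/except). Output: PY

Answer: PY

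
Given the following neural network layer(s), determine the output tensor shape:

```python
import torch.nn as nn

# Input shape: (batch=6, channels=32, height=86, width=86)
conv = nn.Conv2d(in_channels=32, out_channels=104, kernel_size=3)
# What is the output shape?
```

Input: (6, 32, 86, 86) -> Output: (6, 104, 84, 84)

Answer: (6, 104, 84, 84)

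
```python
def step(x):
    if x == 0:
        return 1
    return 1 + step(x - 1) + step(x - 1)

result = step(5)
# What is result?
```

step(x) = 1 + 2·step(x-1), step(0)=1. Closed form: (1+1)·2^5 - 1 = 63.

Answer: 63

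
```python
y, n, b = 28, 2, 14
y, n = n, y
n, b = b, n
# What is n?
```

Trace:
`y, n, b = 28, 2, 14` → y = 28; n = 2; b = 14
`y, n = n, y` → y = 2; n = 28
`n, b = b, n` → n = 14; b = 28
So n = 14

Answer: 14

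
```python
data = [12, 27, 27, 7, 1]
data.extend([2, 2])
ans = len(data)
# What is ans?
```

Trace:
`data = [12, 27, 27, 7, 1]` → data = [12, 27, 27, 7, 1]
`data.extend([2, 2])` → data = [12, 27, 27, 7, 1, 2, 2]
`ans = len(data)` → ans = 7
So ans = 7

Answer: 7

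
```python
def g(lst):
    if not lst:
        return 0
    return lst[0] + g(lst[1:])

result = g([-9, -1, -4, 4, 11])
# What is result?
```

(-9) + (-1) + (-4) + 4 + 11 + 0 = 1

Answer: 1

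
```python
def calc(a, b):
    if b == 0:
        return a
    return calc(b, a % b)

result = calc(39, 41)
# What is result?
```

calc(39, 41) -> calc(41, 39) -> calc(39, 2) -> calc(2, 1) -> calc(1, 0) -> 1

Answer: 1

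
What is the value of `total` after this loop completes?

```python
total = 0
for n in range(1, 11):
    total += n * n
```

Sum of squares 1² to 10² = 385
`total` takes the values: 0 → 1 → 5 → 14 → 30 → 55 → 91 → 140 → 204 → 285 → 385

Answer: 385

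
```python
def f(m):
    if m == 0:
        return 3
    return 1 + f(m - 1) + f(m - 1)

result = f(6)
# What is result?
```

f(m) = 1 + 2·f(m-1), f(0)=3. Closed form: (3+1)·2^6 - 1 = 255.

Answer: 255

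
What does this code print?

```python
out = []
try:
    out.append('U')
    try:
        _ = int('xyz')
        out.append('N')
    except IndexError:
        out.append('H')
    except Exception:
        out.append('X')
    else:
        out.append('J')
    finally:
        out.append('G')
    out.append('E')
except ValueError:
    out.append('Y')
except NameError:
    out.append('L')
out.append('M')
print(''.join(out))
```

Execution trace: 'U' (try body) → 'X' (inner except Exception) → 'G' (inner finally) → 'E' (try body, no exception) → 'M' (after the try/except). Output: UXGEM

Answer: UXGEM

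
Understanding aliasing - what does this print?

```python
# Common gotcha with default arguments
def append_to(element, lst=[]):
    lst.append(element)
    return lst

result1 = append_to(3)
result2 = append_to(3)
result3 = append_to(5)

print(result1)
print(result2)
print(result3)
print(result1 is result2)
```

Key concept: mutable default argument gotcha.
Step by step:
`result1 = append_to(3)` → result1 = [3]
`result2 = append_to(3)` → result1 = [3, 3] (same object as result2); result2 = [3, 3] (same object as result1)
`result3 = append_to(5)` → result1 = [3, 3, 5] (same object as result2, result3); result2 = [3, 3, 5] (same object as result1, result3); result3 = [3, 3, 5] (same object as result1, result2)
`print(result1)` → prints [3, 3, 5]
`print(result2)` → prints [3, 3, 5]
`print(result3)` → prints [3, 3, 5]
`print(result1 is result2)` → prints True

Answer:
[3, 3, 5]
[3, 3, 5]
[3, 3, 5]
True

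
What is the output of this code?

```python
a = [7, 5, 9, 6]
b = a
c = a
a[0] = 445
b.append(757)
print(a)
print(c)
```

Key concept: multiple aliases.
Step by step:
`a = [7, 5, 9, 6]` → a = [7, 5, 9, 6]
`b = a` → b = [7, 5, 9, 6] (same object as a)
`c = a` → c = [7, 5, 9, 6] (same object as a, b)
`a[0] = 445` → a = [445, 5, 9, 6] (same object as b, c); b = [445, 5, 9, 6] (same object as a, c); c = [445, 5, 9, 6] (same object as a, b)
`b.append(757)` → a = [445, 5, 9, 6, 757] (same object as b, c); b = [445, 5, 9, 6, 757] (same object as a, c); c = [445, 5, 9, 6, 757] (same object as a, b)
`print(a)` → prints [445, 5, 9, 6, 757]
`print(c)` → prints [445, 5, 9, 6, 757]

Answer:
[445, 5, 9, 6, 757]
[445, 5, 9, 6, 757]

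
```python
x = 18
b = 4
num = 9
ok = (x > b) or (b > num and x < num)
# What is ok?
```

Trace:
`x = 18` → x = 18
`b = 4` → b = 4
`num = 9` → num = 9
`ok = (x > b) or (b > num and x < num)` → ok = True
So ok = True

Answer: True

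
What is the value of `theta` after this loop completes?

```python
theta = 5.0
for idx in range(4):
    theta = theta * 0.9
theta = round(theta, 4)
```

Exponential decay: 5.0 * 0.9^4
`theta` takes the values: 5.0 → 4.5 → 4.05 → 3.645 → 3.2805

Answer: 3.2805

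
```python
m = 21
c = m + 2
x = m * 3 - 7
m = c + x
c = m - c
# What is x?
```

Trace:
`m = 21` → m = 21
`c = m + 2` → c = 23
`x = m * 3 - 7` → x = 56
`m = c + x` → m = 79
`c = m - c` → c = 56
So x = 56

Answer: 56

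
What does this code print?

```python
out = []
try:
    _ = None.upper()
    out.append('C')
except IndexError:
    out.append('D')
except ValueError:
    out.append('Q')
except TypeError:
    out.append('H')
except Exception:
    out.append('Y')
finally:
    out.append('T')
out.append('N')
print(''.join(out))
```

Execution trace: 'Y' (except Exception) → 'T' (finally) → 'N' (after the try/except). Output: YTN

Answer: YTN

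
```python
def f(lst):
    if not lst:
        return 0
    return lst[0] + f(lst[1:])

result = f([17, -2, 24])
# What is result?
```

17 + (-2) + 24 + 0 = 39

Answer: 39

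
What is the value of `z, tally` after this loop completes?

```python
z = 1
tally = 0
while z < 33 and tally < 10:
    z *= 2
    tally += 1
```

Double until >= 33 or 10 iterations
`z, tally` takes the values: (1, 0) → (2, 0) → (2, 1) → (4, 1) → (4, 2) → (8, 2) → (8, 3) → (16, 3) → (16, 4) → (32, 4) → (32, 5) → (64, 5) → (64, 6)

Answer: 64, 6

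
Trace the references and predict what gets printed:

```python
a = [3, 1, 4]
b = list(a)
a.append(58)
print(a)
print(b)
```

Key concept: list() constructor creates copy.
Step by step:
`a = [3, 1, 4]` → a = [3, 1, 4]
`b = list(a)` → b = [3, 1, 4]
`a.append(58)` → a = [3, 1, 4, 58]
`print(a)` → prints [3, 1, 4, 58]
`print(b)` → prints [3, 1, 4]

Answer:
[3, 1, 4, 58]
[3, 1, 4]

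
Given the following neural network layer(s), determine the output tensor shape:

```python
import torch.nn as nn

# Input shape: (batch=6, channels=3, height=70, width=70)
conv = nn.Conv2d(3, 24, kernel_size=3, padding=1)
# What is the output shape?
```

Input: (6, 3, 70, 70) -> Output: (6, 24, 70, 70)

Answer: (6, 24, 70, 70)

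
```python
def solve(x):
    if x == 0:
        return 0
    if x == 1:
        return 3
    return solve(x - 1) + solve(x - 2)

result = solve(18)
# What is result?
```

Build up from base cases: solve(0)=0, solve(1)=3, solve(2)=3, solve(3)=6, solve(4)=9, solve(5)=15, solve(6)=24, ..., solve(18)=7752

Answer: 7752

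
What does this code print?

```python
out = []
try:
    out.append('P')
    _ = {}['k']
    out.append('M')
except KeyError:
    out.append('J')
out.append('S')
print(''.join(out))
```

Execution trace: 'P' (try body) → 'J' (except KeyError) → 'S' (after the try/except). Output: PJS

Answer: PJS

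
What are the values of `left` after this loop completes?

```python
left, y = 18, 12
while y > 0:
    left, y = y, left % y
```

GCD of 18 and 12
`left` takes the values: 18 → 12 → 6

Answer: 6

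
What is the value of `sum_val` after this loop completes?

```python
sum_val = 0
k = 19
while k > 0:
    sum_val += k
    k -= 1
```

Sum 19 down to 1
`sum_val` takes the values: 0 → 19 → 37 → 54 → 70 → 85 → 99 → 112 → 124 → 135 → 145 → 154 → 162 → 169 → 175 → 180 → 184 → 187 → 189 → 190

Answer: 190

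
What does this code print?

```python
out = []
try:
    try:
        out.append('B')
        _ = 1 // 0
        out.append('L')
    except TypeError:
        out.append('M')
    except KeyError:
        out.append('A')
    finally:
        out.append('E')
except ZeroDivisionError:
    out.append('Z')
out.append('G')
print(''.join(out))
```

Execution trace: 'B' (inner try body) → 'E' (inner finally) → 'Z' (outer except ZeroDivisionError) → 'G' (after the try/except). Output: BEZG

Answer: BEZG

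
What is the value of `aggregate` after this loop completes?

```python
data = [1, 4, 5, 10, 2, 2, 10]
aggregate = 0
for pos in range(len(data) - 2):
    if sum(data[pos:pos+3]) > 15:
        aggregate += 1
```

Count windows with sum > 15
`aggregate` takes the values: 0 → 1 → 2

Answer: 2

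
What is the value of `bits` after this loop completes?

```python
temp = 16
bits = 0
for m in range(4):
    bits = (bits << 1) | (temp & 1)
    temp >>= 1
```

Reverse lowest 4 bits of 16
`bits` takes the values: 0

Answer: 0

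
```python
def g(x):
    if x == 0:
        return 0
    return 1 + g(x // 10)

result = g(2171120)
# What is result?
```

Count of digits of 2171120: 7

Answer: 7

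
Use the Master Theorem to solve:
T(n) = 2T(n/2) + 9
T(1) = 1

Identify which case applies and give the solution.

a=2, b=2, f(n)=9. log_2(2) = 1. Since c=0 < 1, Case 1 applies: T(n) = Θ(n^log_b(a)) = O(n).

Answer: O(n) - Case 1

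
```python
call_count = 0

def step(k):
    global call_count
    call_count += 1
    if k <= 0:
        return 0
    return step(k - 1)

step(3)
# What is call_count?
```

Linear recursion stepping by 1: 4 calls from k=3 down to ≤0.

Answer: 4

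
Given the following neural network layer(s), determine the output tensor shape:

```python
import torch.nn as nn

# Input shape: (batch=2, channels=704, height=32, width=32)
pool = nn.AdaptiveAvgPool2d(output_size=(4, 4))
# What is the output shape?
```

Input: (2, 704, 32, 32) -> Output: (2, 704, 4, 4)

Answer: (2, 704, 4, 4)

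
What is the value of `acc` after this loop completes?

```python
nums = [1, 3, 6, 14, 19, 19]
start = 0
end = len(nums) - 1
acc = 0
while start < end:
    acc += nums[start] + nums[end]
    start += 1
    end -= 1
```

Sum of pairs from ends
`acc` takes the values: 0 → 20 → 42 → 62

Answer: 62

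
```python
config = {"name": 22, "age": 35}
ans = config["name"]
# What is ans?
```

Trace:
`config = {"name": 22, "age": 35}` → config = {'name': 22, 'age': 35}
`ans = config["name"]` → ans = 22
So ans = 22

Answer: 22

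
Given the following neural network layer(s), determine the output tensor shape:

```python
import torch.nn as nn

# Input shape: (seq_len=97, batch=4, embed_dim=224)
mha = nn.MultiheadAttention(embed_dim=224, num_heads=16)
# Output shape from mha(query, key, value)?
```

Input: (97, 4, 224) -> Output: (97, 4, 224)

Answer: (97, 4, 224)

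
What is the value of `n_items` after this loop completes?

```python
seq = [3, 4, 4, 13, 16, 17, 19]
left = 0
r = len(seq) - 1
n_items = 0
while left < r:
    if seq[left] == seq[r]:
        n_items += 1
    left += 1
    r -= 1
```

Count matching pairs from ends
`n_items` takes the values: 0

Answer: 0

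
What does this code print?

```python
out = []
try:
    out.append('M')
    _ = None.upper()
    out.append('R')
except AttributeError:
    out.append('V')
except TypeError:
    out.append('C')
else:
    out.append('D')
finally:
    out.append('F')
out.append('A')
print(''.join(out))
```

Execution trace: 'M' (try body) → 'V' (except AttributeError) → 'F' (finally) → 'A' (after the try/except). Output: MVFA

Answer: MVFA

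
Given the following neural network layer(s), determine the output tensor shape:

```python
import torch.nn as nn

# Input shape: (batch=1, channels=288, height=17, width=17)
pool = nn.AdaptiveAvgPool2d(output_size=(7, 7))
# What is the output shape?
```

Input: (1, 288, 17, 17) -> Output: (1, 288, 7, 7)

Answer: (1, 288, 7, 7)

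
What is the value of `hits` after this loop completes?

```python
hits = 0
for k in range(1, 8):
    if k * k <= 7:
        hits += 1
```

Count numbers where k² ≤ 7
`hits` takes the values: 0 → 1 → 2

Answer: 2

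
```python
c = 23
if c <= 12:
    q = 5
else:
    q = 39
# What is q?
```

Trace:
`c = 23` → c = 23
`if c <= 12: ...` → c <= 12 is False, take else branch → q = 39
So q = 39

Answer: 39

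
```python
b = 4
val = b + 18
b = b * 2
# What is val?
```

Trace:
`b = 4` → b = 4
`val = b + 18` → val = 22
`b = b * 2` → b = 8
So val = 22

Answer: 22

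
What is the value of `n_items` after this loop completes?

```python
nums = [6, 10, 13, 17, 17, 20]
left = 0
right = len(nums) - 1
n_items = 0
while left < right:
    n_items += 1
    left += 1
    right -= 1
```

Iterations until pointers meet (list length 6)
`n_items` takes the values: 0 → 1 → 2 → 3

Answer: 3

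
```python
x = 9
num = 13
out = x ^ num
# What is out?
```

Trace:
`x = 9` → x = 9
`num = 13` → num = 13
`out = x ^ num` → out = 4
So out = 4

Answer: 4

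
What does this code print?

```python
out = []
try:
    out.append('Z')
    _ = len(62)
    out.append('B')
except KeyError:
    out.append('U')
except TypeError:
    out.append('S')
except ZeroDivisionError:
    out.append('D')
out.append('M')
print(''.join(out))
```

Execution trace: 'Z' (try body) → 'S' (except TypeError) → 'M' (after the try/except). Output: ZSM

Answer: ZSM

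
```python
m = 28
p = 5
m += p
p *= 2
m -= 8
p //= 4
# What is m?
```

Trace:
`m = 28` → m = 28
`p = 5` → p = 5
`m += p` → m = 33
`p *= 2` → p = 10
`m -= 8` → m = 25
`p //= 4` → p = 2
So m = 25

Answer: 25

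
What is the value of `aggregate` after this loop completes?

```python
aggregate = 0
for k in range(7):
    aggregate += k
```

Sum of 0 to 6 = 21
`aggregate` takes the values: 0 → 1 → 3 → 6 → 10 → 15 → 21

Answer: 21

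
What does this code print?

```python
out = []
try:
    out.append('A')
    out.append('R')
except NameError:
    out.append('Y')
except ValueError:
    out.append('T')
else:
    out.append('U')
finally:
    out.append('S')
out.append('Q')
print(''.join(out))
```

Execution trace: 'A' (try body) → 'R' (try body, no exception) → 'U' (else) → 'S' (finally) → 'Q' (after the try/except). Output: ARUSQ

Answer: ARUSQ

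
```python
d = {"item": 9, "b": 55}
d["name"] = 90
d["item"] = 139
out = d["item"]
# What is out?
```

Trace:
`d = {"item": 9, "b": 55}` → d = {'item': 9, 'b': 55}
`d["name"] = 90` → d = {'item': 9, 'b': 55, 'name': 90}
`d["item"] = 139` → d = {'item': 139, 'b': 55, 'name': 90}
`out = d["item"]` → out = 139
So out = 139

Answer: 139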